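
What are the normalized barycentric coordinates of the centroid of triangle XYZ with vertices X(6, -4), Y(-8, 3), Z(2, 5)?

(1/3, 1/3, 1/3)

The centroid is the average of the vertices, so each weight is 1/3.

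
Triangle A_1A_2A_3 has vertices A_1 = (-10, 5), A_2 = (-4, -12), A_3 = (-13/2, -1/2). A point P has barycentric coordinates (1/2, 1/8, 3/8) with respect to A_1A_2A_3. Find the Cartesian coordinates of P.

P = (1/2)·A_1 + (1/8)·A_2 + (3/8)·A_3.
x-coordinate: (1/2)·(-10) + (1/8)·(-4) + (3/8)·(-13/2) = -127/16.
y-coordinate: (1/2)·5 + (1/8)·(-12) + (3/8)·(-1/2) = 13/16.

(-127/16, 13/16)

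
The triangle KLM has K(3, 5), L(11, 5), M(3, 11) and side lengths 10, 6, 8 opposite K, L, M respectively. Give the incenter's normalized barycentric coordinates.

The incenter has barycentric coordinates proportional to the opposite side lengths: (10 : 6 : 8).
Normalizing by 10+6+8 = 24 gives (5/12, 1/4, 1/3).

(5/12, 1/4, 1/3)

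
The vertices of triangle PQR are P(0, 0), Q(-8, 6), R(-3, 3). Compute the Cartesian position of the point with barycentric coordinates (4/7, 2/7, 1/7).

(-19/7, 15/7)

S = (4/7)·P + (2/7)·Q + (1/7)·R.
x-coordinate: (4/7)·0 + (2/7)·(-8) + (1/7)·(-3) = -19/7.
y-coordinate: (4/7)·0 + (2/7)·6 + (1/7)·3 = 15/7.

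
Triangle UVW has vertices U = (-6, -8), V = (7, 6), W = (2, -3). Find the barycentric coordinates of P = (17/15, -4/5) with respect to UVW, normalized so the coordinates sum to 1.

Signed area of the reference triangle: [UVW] = ½·((-6)·(6−(-3)) + 7·(-3−(-8)) + 2·(-8−6)) = ½·(-54 + 35 − 28) = -47/2.
[PVW] = ½·((17/15)·(6−(-3)) + 7·(-3−(-4/5)) + 2·(-4/5−6)) = ½·(51/5 − 77/5 − 68/5) = -47/5, so the U-coordinate is (-47/5)/(-47/2) = 2/5.
[UPW] = ½·((-6)·(-4/5−(-3)) + (17/15)·(-3−(-8)) + 2·(-8−(-4/5))) = ½·(-66/5 + 17/3 − 72/5) = -329/30, so the V-coordinate is 7/15.
[UVP] = ½·((-6)·(6−(-4/5)) + 7·(-4/5−(-8)) + (17/15)·(-8−6)) = ½·(-204/5 + 252/5 − 238/15) = -47/15, so the W-coordinate is 2/15.

(2/5, 7/15, 2/15)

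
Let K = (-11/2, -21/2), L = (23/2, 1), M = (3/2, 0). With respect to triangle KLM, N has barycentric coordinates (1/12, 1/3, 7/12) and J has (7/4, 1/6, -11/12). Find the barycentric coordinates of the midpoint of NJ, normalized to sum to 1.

Since both coordinate triples sum to 1, the midpoint's barycentrics are the componentwise average.
(1/12+7/4)/2 = 11/12; similarly 1/4 and -1/6.

(11/12, 1/4, -1/6)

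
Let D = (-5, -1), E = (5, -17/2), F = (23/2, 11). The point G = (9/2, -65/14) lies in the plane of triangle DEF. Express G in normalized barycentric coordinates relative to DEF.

Signed area of the reference triangle: [DEF] = ½·((-5)·(-17/2−11) + 5·(11−(-1)) + (23/2)·(-1−(-17/2))) = ½·(195/2 + 60 + 345/4) = 975/8.
[GEF] = ½·((9/2)·(-17/2−11) + 5·(11−(-65/14)) + (23/2)·(-65/14−(-17/2))) = ½·(-351/4 + 1095/14 + 621/14) = 975/56, so the D-coordinate is (975/56)/(975/8) = 1/7.
[DGF] = ½·((-5)·(-65/14−11) + (9/2)·(11−(-1)) + (23/2)·(-1−(-65/14))) = ½·(1095/14 + 54 + 1173/28) = 4875/56, so the E-coordinate is 5/7.
[DEG] = ½·((-5)·(-17/2−(-65/14)) + 5·(-65/14−(-1)) + (9/2)·(-1−(-17/2))) = ½·(135/7 − 255/14 + 135/4) = 975/56, so the F-coordinate is 1/7.

(1/7, 5/7, 1/7)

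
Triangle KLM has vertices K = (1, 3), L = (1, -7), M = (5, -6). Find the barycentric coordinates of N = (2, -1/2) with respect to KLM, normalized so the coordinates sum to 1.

Signed area of the reference triangle: [KLM] = ½·(1·(-7−(-6)) + 1·(-6−3) + 5·(3−(-7))) = ½·(-1 − 9 + 50) = 20.
[NLM] = ½·(2·(-7−(-6)) + 1·(-6−(-1/2)) + 5·(-1/2−(-7))) = ½·(-2 − 11/2 + 65/2) = 25/2, so the K-coordinate is (25/2)/20 = 5/8.
[KNM] = ½·(1·(-1/2−(-6)) + 2·(-6−3) + 5·(3−(-1/2))) = ½·(11/2 − 18 + 35/2) = 5/2, so the L-coordinate is 1/8.
[KLN] = ½·(1·(-7−(-1/2)) + 1·(-1/2−3) + 2·(3−(-7))) = ½·(-13/2 − 7/2 + 20) = 5, so the M-coordinate is 1/4.

(5/8, 1/8, 1/4)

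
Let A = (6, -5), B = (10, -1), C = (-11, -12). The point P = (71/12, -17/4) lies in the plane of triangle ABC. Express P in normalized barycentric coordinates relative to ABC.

Signed area of the reference triangle: [ABC] = ½·(6·(-1−(-12)) + 10·(-12−(-5)) + (-11)·(-5−(-1))) = ½·(66 − 70 + 44) = 20.
[PBC] = ½·((71/12)·(-1−(-12)) + 10·(-12−(-17/4)) + (-11)·(-17/4−(-1))) = ½·(781/12 − 155/2 + 143/4) = 35/3, so the A-coordinate is (35/3)/20 = 7/12.
[APC] = ½·(6·(-17/4−(-12)) + (71/12)·(-12−(-5)) + (-11)·(-5−(-17/4))) = ½·(93/2 − 497/12 + 33/4) = 20/3, so the B-coordinate is 1/3.
[ABP] = ½·(6·(-1−(-17/4)) + 10·(-17/4−(-5)) + (71/12)·(-5−(-1))) = ½·(39/2 + 15/2 − 71/3) = 5/3, so the C-coordinate is 1/12.
Check: 7/12 + 1/3 + 1/12 = 1.

(7/12, 1/3, 1/12)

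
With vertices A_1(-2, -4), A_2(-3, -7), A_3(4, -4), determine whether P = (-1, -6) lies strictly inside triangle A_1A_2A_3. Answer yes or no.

yes

Barycentric coordinates of P: (1/18, 2/3, 5/18).
The three coordinates are positive, positive, positive; a point is interior exactly when all three are positive.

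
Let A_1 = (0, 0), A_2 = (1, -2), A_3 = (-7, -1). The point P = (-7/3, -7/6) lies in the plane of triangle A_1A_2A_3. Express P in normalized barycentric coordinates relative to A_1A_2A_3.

Signed area of the reference triangle: [A_1A_2A_3] = ½·(0·(-2−(-1)) + 1·(-1−0) + (-7)·(0−(-2))) = ½·(0 − 1 − 14) = -15/2.
[PA_2A_3] = ½·((-7/3)·(-2−(-1)) + 1·(-1−(-7/6)) + (-7)·(-7/6−(-2))) = ½·(7/3 + 1/6 − 35/6) = -5/3, so the A_1-coordinate is (-5/3)/(-15/2) = 2/9.
[A_1PA_3] = ½·(0·(-7/6−(-1)) + (-7/3)·(-1−0) + (-7)·(0−(-7/6))) = ½·(0 + 7/3 − 49/6) = -35/12, so the A_2-coordinate is 7/18.
[A_1A_2P] = ½·(0·(-2−(-7/6)) + 1·(-7/6−0) + (-7/3)·(0−(-2))) = ½·(0 − 7/6 − 14/3) = -35/12, so the A_3-coordinate is 7/18.
Check: 2/9 + 7/18 + 7/18 = 1.

(2/9, 7/18, 7/18)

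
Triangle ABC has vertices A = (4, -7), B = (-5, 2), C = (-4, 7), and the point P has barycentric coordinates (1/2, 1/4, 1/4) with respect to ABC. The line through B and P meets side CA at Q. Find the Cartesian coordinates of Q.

(4/3, -7/3)

Line BP meets CA where the B-coordinate vanishes; zeroing P's B-weight and renormalizing leaves C, A-weights 1/4 : 1/2 → (1/3, 2/3).
So Q = (1/3)·C + (2/3)·A = (4/3, -7/3).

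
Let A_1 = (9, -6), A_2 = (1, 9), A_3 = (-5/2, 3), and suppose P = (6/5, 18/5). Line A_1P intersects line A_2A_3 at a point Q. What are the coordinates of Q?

Barycentric coordinates of P with respect to A_1A_2A_3: (1/5, 2/5, 2/5).
On side A_2A_3 the A_1-coordinate is zero; dropping P's A_1-weight 1/5 and renormalizing the remaining 2/5 : 2/5 gives weights 1/2, 1/2 on A_2, A_3.
Q = (1/2)·(1, 9) + (1/2)·(-5/2, 3) = (-3/4, 6).

(-3/4, 6)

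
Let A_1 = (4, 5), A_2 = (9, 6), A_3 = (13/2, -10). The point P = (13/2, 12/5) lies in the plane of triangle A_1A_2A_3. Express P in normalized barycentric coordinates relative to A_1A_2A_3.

Signed area of the reference triangle: [A_1A_2A_3] = ½·(4·(6−(-10)) + 9·(-10−5) + (13/2)·(5−6)) = ½·(64 − 135 − 13/2) = -155/4.
[PA_2A_3] = ½·((13/2)·(6−(-10)) + 9·(-10−(12/5)) + (13/2)·(12/5−6)) = ½·(104 − 558/5 − 117/5) = -31/2, so the A_1-coordinate is (-31/2)/(-155/4) = 2/5.
[A_1PA_3] = ½·(4·(12/5−(-10)) + (13/2)·(-10−5) + (13/2)·(5−(12/5))) = ½·(248/5 − 195/2 + 169/10) = -31/2, so the A_2-coordinate is 2/5.
[A_1A_2P] = ½·(4·(6−(12/5)) + 9·(12/5−5) + (13/2)·(5−6)) = ½·(72/5 − 117/5 − 13/2) = -31/4, so the A_3-coordinate is 1/5.
Check: 2/5 + 2/5 + 1/5 = 1.

(2/5, 2/5, 1/5)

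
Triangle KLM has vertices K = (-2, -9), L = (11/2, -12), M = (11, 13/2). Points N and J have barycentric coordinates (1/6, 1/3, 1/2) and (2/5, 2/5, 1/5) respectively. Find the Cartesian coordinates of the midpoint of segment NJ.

Barycentric coordinates of the midpoint are the average: (17/60, 11/30, 7/20).
Converting: (17/60)·K + (11/30)·L + (7/20)·M = (53/10, -187/40).

(53/10, -187/40)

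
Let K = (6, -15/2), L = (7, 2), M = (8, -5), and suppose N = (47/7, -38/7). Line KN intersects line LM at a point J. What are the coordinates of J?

Barycentric coordinates of N with respect to KLM: (4/7, 1/7, 2/7).
On side LM the K-coordinate is zero; dropping N's K-weight 4/7 and renormalizing the remaining 1/7 : 2/7 gives weights 1/3, 2/3 on L, M.
J = (1/3)·(7, 2) + (2/3)·(8, -5) = (23/3, -8/3).

(23/3, -8/3)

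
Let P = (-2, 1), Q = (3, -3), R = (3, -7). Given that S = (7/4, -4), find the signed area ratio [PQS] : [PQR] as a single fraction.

1/2

[PQR] = ½·((-2)·(-3−(-7)) + 3·(-7−1) + 3·(1−(-3))) = ½·(-8 − 24 + 12) = -10.
[PQS] = ½·((-2)·(-3−(-4)) + 3·(-4−1) + (7/4)·(1−(-3))) = ½·(-2 − 15 + 7) = -5, so the ratio is (-5)/(-10) = 1/2.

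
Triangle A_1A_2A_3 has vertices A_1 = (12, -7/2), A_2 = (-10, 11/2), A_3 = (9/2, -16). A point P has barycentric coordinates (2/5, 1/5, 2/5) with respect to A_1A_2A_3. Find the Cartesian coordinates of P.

P = (2/5)·A_1 + (1/5)·A_2 + (2/5)·A_3.
x-coordinate: (2/5)·12 + (1/5)·(-10) + (2/5)·(9/2) = 23/5.
y-coordinate: (2/5)·(-7/2) + (1/5)·(11/2) + (2/5)·(-16) = -67/10.

(23/5, -67/10)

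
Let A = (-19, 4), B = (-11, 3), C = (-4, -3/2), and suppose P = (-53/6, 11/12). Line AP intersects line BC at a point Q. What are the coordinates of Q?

(-34/5, 3/10)

Barycentric coordinates of P with respect to ABC: (1/6, 1/3, 1/2).
On side BC the A-coordinate is zero; dropping P's A-weight 1/6 and renormalizing the remaining 1/3 : 1/2 gives weights 2/5, 3/5 on B, C.
Q = (2/5)·(-11, 3) + (3/5)·(-4, -3/2) = (-34/5, 3/10).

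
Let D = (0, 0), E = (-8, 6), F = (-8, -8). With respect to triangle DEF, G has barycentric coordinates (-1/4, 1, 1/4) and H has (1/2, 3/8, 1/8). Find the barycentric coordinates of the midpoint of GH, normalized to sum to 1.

(1/8, 11/16, 3/16)

Since both coordinate triples sum to 1, the midpoint's barycentrics are the componentwise average.
(-1/4+1/2)/2 = 1/8; similarly 11/16 and 3/16.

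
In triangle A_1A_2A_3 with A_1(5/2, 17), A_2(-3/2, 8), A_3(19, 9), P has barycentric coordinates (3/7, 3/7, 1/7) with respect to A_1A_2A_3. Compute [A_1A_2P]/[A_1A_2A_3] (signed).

1/7

The signed ratio [A_1A_2P]/[A_1A_2A_3] equals the barycentric coordinate of P at vertex A_3, which is 1/7.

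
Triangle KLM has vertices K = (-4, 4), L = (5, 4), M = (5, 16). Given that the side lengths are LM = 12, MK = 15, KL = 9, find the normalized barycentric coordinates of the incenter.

(1/3, 5/12, 1/4)

The incenter has barycentric coordinates proportional to the opposite side lengths: (12 : 15 : 9).
Normalizing by 12+15+9 = 36 gives (1/3, 5/12, 1/4).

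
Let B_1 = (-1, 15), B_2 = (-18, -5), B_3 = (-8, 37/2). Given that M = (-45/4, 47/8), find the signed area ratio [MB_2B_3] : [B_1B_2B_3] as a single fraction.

1/4

[B_1B_2B_3] = ½·((-1)·(-5−(37/2)) + (-18)·(37/2−15) + (-8)·(15−(-5))) = ½·(47/2 − 63 − 160) = -399/4.
[MB_2B_3] = ½·((-45/4)·(-5−(37/2)) + (-18)·(37/2−(47/8)) + (-8)·(47/8−(-5))) = ½·(2115/8 − 909/4 − 87) = -399/16, so the ratio is (-399/16)/(-399/4) = 1/4.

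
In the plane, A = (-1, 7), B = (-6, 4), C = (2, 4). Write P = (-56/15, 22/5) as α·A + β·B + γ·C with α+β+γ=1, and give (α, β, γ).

(2/15, 2/3, 1/5)

Signed area of the reference triangle: [ABC] = ½·((-1)·(4−4) + (-6)·(4−7) + 2·(7−4)) = ½·(0 + 18 + 6) = 12.
[PBC] = ½·((-56/15)·(4−4) + (-6)·(4−(22/5)) + 2·(22/5−4)) = ½·(0 + 12/5 + 4/5) = 8/5, so the A-coordinate is (8/5)/12 = 2/15.
[APC] = ½·((-1)·(22/5−4) + (-56/15)·(4−7) + 2·(7−(22/5))) = ½·(-2/5 + 56/5 + 26/5) = 8, so the B-coordinate is 2/3.
[ABP] = ½·((-1)·(4−(22/5)) + (-6)·(22/5−7) + (-56/15)·(7−4)) = ½·(2/5 + 78/5 − 56/5) = 12/5, so the C-coordinate is 1/5.
Check: 2/15 + 2/3 + 1/5 = 1.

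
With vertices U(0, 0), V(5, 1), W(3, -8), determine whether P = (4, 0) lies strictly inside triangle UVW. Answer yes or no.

Barycentric coordinates of P: (7/43, 32/43, 4/43).
The three coordinates are positive, positive, positive; a point is interior exactly when all three are positive.

yes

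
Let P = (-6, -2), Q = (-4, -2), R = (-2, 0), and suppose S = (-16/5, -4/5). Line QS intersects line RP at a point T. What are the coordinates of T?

Barycentric coordinates of S with respect to PQR: (1/5, 1/5, 3/5).
On side RP the Q-coordinate is zero; dropping S's Q-weight 1/5 and renormalizing the remaining 3/5 : 1/5 gives weights 3/4, 1/4 on R, P.
T = (3/4)·(-2, 0) + (1/4)·(-6, -2) = (-3, -1/2).

(-3, -1/2)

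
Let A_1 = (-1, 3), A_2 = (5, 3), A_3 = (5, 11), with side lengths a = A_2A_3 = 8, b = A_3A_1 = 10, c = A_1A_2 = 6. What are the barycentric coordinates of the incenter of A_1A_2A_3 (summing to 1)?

The incenter has barycentric coordinates proportional to the opposite side lengths: (8 : 10 : 6).
Normalizing by 8+10+6 = 24 gives (1/3, 5/12, 1/4).

(1/3, 5/12, 1/4)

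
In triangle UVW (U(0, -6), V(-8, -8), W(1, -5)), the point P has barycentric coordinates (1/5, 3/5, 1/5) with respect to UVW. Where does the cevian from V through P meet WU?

Line VP meets WU where the V-coordinate vanishes; zeroing P's V-weight and renormalizing leaves W, U-weights 1/5 : 1/5 → (1/2, 1/2).
So Q = (1/2)·W + (1/2)·U = (1/2, -11/2).

(1/2, -11/2)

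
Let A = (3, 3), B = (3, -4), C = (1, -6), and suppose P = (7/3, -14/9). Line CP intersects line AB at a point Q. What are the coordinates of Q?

Barycentric coordinates of P with respect to ABC: (4/9, 2/9, 1/3).
On side AB the C-coordinate is zero; dropping P's C-weight 1/3 and renormalizing the remaining 4/9 : 2/9 gives weights 2/3, 1/3 on A, B.
Q = (2/3)·(3, 3) + (1/3)·(3, -4) = (3, 2/3).

(3, 2/3)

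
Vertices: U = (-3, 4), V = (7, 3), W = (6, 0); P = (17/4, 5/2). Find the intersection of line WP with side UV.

Barycentric coordinates of P with respect to UVW: (1/4, 1/2, 1/4).
On side UV the W-coordinate is zero; dropping P's W-weight 1/4 and renormalizing the remaining 1/4 : 1/2 gives weights 1/3, 2/3 on U, V.
Q = (1/3)·(-3, 4) + (2/3)·(7, 3) = (11/3, 10/3).

(11/3, 10/3)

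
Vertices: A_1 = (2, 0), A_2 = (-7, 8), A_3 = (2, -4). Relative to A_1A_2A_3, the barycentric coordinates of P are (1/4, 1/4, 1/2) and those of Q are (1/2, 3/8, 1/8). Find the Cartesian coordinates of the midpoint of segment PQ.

Barycentric coordinates of the midpoint are the average: (3/8, 5/16, 5/16).
Converting: (3/8)·A_1 + (5/16)·A_2 + (5/16)·A_3 = (-13/16, 5/4).

(-13/16, 5/4)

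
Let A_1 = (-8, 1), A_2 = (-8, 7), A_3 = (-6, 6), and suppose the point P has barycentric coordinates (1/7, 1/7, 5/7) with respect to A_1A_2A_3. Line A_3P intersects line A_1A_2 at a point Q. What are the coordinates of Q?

Line A_3P meets A_1A_2 where the A_3-coordinate vanishes; zeroing P's A_3-weight and renormalizing leaves A_1, A_2-weights 1/7 : 1/7 → (1/2, 1/2).
So Q = (1/2)·A_1 + (1/2)·A_2 = (-8, 4).

(-8, 4)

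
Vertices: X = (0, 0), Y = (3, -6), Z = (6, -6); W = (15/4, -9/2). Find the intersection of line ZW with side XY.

Barycentric coordinates of W with respect to XYZ: (1/4, 1/4, 1/2).
On side XY the Z-coordinate is zero; dropping W's Z-weight 1/2 and renormalizing the remaining 1/4 : 1/4 gives weights 1/2, 1/2 on X, Y.
V = (1/2)·(0, 0) + (1/2)·(3, -6) = (3/2, -3).

(3/2, -3)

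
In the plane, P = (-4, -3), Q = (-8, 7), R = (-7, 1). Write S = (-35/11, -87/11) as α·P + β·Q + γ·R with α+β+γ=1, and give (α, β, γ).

(1, -9/11, 9/11)

Signed area of the reference triangle: [PQR] = ½·((-4)·(7−1) + (-8)·(1−(-3)) + (-7)·(-3−7)) = ½·(-24 − 32 + 70) = 7.
[SQR] = ½·((-35/11)·(7−1) + (-8)·(1−(-87/11)) + (-7)·(-87/11−7)) = ½·(-210/11 − 784/11 + 1148/11) = 7, so the P-coordinate is 7/7 = 1.
[PSR] = ½·((-4)·(-87/11−1) + (-35/11)·(1−(-3)) + (-7)·(-3−(-87/11))) = ½·(392/11 − 140/11 − 378/11) = -63/11, so the Q-coordinate is -9/11.
[PQS] = ½·((-4)·(7−(-87/11)) + (-8)·(-87/11−(-3)) + (-35/11)·(-3−7)) = ½·(-656/11 + 432/11 + 350/11) = 63/11, so the R-coordinate is 9/11.
Check: 1 − 9/11 + 9/11 = 1.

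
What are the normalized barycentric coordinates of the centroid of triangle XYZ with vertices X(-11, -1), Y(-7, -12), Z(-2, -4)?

The centroid is the average of the vertices, so each weight is 1/3.

(1/3, 1/3, 1/3)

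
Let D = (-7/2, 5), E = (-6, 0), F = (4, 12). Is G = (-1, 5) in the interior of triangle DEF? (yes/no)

Barycentric coordinates of G: (-1/2, 7/8, 5/8).
The three coordinates are negative, positive, positive; a point is interior exactly when all three are positive.

no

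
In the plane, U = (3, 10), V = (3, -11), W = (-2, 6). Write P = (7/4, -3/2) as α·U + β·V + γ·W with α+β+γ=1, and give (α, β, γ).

(1/4, 1/2, 1/4)

Signed area of the reference triangle: [UVW] = ½·(3·(-11−6) + 3·(6−10) + (-2)·(10−(-11))) = ½·(-51 − 12 − 42) = -105/2.
[PVW] = ½·((7/4)·(-11−6) + 3·(6−(-3/2)) + (-2)·(-3/2−(-11))) = ½·(-119/4 + 45/2 − 19) = -105/8, so the U-coordinate is (-105/8)/(-105/2) = 1/4.
[UPW] = ½·(3·(-3/2−6) + (7/4)·(6−10) + (-2)·(10−(-3/2))) = ½·(-45/2 − 7 − 23) = -105/4, so the V-coordinate is 1/2.
[UVP] = ½·(3·(-11−(-3/2)) + 3·(-3/2−10) + (7/4)·(10−(-11))) = ½·(-57/2 − 69/2 + 147/4) = -105/8, so the W-coordinate is 1/4.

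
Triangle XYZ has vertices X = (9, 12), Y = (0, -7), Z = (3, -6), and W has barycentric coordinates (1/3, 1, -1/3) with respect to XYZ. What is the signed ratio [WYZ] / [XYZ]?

The signed ratio [WYZ]/[XYZ] equals the barycentric coordinate of W at vertex X, which is 1/3.

1/3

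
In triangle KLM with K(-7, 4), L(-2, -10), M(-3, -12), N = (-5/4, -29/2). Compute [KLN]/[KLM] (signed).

1/2

[KLM] = ½·((-7)·(-10−(-12)) + (-2)·(-12−4) + (-3)·(4−(-10))) = ½·(-14 + 32 − 42) = -12.
[KLN] = ½·((-7)·(-10−(-29/2)) + (-2)·(-29/2−4) + (-5/4)·(4−(-10))) = ½·(-63/2 + 37 − 35/2) = -6, so the ratio is (-6)/(-12) = 1/2.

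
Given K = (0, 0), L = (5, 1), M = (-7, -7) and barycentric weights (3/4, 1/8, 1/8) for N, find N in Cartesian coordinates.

N = (3/4)·K + (1/8)·L + (1/8)·M.
x-coordinate: (3/4)·0 + (1/8)·5 + (1/8)·(-7) = -1/4.
y-coordinate: (3/4)·0 + (1/8)·1 + (1/8)·(-7) = -3/4.

(-1/4, -3/4)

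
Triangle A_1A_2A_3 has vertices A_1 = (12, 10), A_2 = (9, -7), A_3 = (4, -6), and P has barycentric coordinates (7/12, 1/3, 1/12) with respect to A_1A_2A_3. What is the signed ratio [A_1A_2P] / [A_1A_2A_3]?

The signed ratio [A_1A_2P]/[A_1A_2A_3] equals the barycentric coordinate of P at vertex A_3, which is 1/12.

1/12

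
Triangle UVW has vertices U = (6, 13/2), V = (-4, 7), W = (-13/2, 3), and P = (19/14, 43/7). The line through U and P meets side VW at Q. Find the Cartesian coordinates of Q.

(-29/6, 17/3)

Barycentric coordinates of P with respect to UVW: (4/7, 2/7, 1/7).
On side VW the U-coordinate is zero; dropping P's U-weight 4/7 and renormalizing the remaining 2/7 : 1/7 gives weights 2/3, 1/3 on V, W.
Q = (2/3)·(-4, 7) + (1/3)·(-13/2, 3) = (-29/6, 17/3).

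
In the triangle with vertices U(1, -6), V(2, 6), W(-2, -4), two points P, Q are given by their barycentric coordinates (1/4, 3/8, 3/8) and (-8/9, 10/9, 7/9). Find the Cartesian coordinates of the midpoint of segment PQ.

(1/72, 293/72)

Barycentric coordinates of the midpoint are the average: (-23/72, 107/144, 83/144).
Converting: (-23/72)·U + (107/144)·V + (83/144)·W = (1/72, 293/72).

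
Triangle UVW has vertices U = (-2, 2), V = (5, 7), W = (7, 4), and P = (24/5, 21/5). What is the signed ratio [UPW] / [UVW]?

[UVW] = ½·((-2)·(7−4) + 5·(4−2) + 7·(2−7)) = ½·(-6 + 10 − 35) = -31/2.
[UPW] = ½·((-2)·(21/5−4) + (24/5)·(4−2) + 7·(2−(21/5))) = ½·(-2/5 + 48/5 − 77/5) = -31/10, so the ratio is (-31/10)/(-31/2) = 1/5.

1/5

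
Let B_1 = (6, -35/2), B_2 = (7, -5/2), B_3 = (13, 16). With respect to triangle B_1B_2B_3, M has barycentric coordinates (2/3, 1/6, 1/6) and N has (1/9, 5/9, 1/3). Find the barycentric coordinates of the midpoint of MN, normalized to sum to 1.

(7/18, 13/36, 1/4)

Since both coordinate triples sum to 1, the midpoint's barycentrics are the componentwise average.
(2/3+1/9)/2 = 7/18; similarly 13/36 and 1/4.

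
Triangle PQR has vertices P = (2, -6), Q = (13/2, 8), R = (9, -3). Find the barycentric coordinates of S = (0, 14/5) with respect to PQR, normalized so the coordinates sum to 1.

(1, 4/5, -4/5)

Signed area of the reference triangle: [PQR] = ½·(2·(8−(-3)) + (13/2)·(-3−(-6)) + 9·(-6−8)) = ½·(22 + 39/2 − 126) = -169/4.
[SQR] = ½·(0·(8−(-3)) + (13/2)·(-3−(14/5)) + 9·(14/5−8)) = ½·(0 − 377/10 − 234/5) = -169/4, so the P-coordinate is (-169/4)/(-169/4) = 1.
[PSR] = ½·(2·(14/5−(-3)) + 0·(-3−(-6)) + 9·(-6−(14/5))) = ½·(58/5 + 0 − 396/5) = -169/5, so the Q-coordinate is 4/5.
[PQS] = ½·(2·(8−(14/5)) + (13/2)·(14/5−(-6)) + 0·(-6−8)) = ½·(52/5 + 286/5 + 0) = 169/5, so the R-coordinate is -4/5.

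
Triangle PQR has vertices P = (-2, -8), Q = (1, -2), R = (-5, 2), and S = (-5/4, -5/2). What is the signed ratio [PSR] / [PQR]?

1/2

[PQR] = ½·((-2)·(-2−2) + 1·(2−(-8)) + (-5)·(-8−(-2))) = ½·(8 + 10 + 30) = 24.
[PSR] = ½·((-2)·(-5/2−2) + (-5/4)·(2−(-8)) + (-5)·(-8−(-5/2))) = ½·(9 − 25/2 + 55/2) = 12, so the ratio is 12/24 = 1/2.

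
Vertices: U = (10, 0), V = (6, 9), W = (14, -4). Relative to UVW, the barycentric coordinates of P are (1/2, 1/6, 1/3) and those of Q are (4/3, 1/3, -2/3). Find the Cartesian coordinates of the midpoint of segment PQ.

(25/3, 35/12)

Barycentric coordinates of the midpoint are the average: (11/12, 1/4, -1/6).
Converting: (11/12)·U + (1/4)·V + (-1/6)·W = (25/3, 35/12).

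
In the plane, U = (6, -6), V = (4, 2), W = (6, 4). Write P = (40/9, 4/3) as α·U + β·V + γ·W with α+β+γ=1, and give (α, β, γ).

(1/9, 7/9, 1/9)

Signed area of the reference triangle: [UVW] = ½·(6·(2−4) + 4·(4−(-6)) + 6·(-6−2)) = ½·(-12 + 40 − 48) = -10.
[PVW] = ½·((40/9)·(2−4) + 4·(4−(4/3)) + 6·(4/3−2)) = ½·(-80/9 + 32/3 − 4) = -10/9, so the U-coordinate is (-10/9)/(-10) = 1/9.
[UPW] = ½·(6·(4/3−4) + (40/9)·(4−(-6)) + 6·(-6−(4/3))) = ½·(-16 + 400/9 − 44) = -70/9, so the V-coordinate is 7/9.
[UVP] = ½·(6·(2−(4/3)) + 4·(4/3−(-6)) + (40/9)·(-6−2)) = ½·(4 + 88/3 − 320/9) = -10/9, so the W-coordinate is 1/9.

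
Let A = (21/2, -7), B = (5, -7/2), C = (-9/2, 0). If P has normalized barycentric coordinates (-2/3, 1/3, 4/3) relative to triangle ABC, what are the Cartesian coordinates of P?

(-34/3, 7/2)

P = (-2/3)·A + (1/3)·B + (4/3)·C.
x-coordinate: (-2/3)·(21/2) + (1/3)·5 + (4/3)·(-9/2) = -34/3.
y-coordinate: (-2/3)·(-7) + (1/3)·(-7/2) + (4/3)·0 = 7/2.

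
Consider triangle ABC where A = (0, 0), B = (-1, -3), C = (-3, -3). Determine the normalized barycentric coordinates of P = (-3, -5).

Signed area of the reference triangle: [ABC] = ½·(0·(-3−(-3)) + (-1)·(-3−0) + (-3)·(0−(-3))) = ½·(0 + 3 − 9) = -3.
[PBC] = ½·((-3)·(-3−(-3)) + (-1)·(-3−(-5)) + (-3)·(-5−(-3))) = ½·(0 − 2 + 6) = 2, so the A-coordinate is 2/(-3) = -2/3.
[APC] = ½·(0·(-5−(-3)) + (-3)·(-3−0) + (-3)·(0−(-5))) = ½·(0 + 9 − 15) = -3, so the B-coordinate is 1.
[ABP] = ½·(0·(-3−(-5)) + (-1)·(-5−0) + (-3)·(0−(-3))) = ½·(0 + 5 − 9) = -2, so the C-coordinate is 2/3.

(-2/3, 1, 2/3)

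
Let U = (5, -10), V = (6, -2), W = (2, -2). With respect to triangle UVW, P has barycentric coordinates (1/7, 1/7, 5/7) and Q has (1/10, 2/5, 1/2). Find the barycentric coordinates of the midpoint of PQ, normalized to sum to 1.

Since both coordinate triples sum to 1, the midpoint's barycentrics are the componentwise average.
(1/7+1/10)/2 = 17/140; similarly 19/70 and 17/28.

(17/140, 19/70, 17/28)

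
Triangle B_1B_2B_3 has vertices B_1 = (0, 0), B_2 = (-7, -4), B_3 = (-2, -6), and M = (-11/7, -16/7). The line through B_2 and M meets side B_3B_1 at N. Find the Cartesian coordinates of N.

Barycentric coordinates of M with respect to B_1B_2B_3: (4/7, 1/7, 2/7).
On side B_3B_1 the B_2-coordinate is zero; dropping M's B_2-weight 1/7 and renormalizing the remaining 2/7 : 4/7 gives weights 1/3, 2/3 on B_3, B_1.
N = (1/3)·(-2, -6) + (2/3)·(0, 0) = (-2/3, -2).

(-2/3, -2)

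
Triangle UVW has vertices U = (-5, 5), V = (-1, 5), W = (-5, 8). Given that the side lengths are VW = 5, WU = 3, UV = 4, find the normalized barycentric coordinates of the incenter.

The incenter has barycentric coordinates proportional to the opposite side lengths: (5 : 3 : 4).
Normalizing by 5+3+4 = 12 gives (5/12, 1/4, 1/3).

(5/12, 1/4, 1/3)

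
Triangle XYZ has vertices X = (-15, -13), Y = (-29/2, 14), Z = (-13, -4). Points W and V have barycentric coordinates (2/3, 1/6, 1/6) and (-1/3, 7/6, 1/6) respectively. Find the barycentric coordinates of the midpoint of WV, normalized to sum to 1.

Since both coordinate triples sum to 1, the midpoint's barycentrics are the componentwise average.
(2/3+-1/3)/2 = 1/6; similarly 2/3 and 1/6.

(1/6, 2/3, 1/6)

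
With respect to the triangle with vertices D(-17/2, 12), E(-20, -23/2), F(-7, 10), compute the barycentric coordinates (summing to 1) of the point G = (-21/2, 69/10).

Signed area of the reference triangle: [DEF] = ½·((-17/2)·(-23/2−10) + (-20)·(10−12) + (-7)·(12−(-23/2))) = ½·(731/4 + 40 − 329/2) = 233/8.
[GEF] = ½·((-21/2)·(-23/2−10) + (-20)·(10−(69/10)) + (-7)·(69/10−(-23/2))) = ½·(903/4 − 62 − 644/5) = 699/40, so the D-coordinate is (699/40)/(233/8) = 3/5.
[DGF] = ½·((-17/2)·(69/10−10) + (-21/2)·(10−12) + (-7)·(12−(69/10))) = ½·(527/20 + 21 − 357/10) = 233/40, so the E-coordinate is 1/5.
[DEG] = ½·((-17/2)·(-23/2−(69/10)) + (-20)·(69/10−12) + (-21/2)·(12−(-23/2))) = ½·(782/5 + 102 − 987/4) = 233/40, so the F-coordinate is 1/5.
Check: 3/5 + 1/5 + 1/5 = 1.

(3/5, 1/5, 1/5)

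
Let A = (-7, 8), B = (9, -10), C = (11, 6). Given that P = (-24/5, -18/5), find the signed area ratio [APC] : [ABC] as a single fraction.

[ABC] = ½·((-7)·(-10−6) + 9·(6−8) + 11·(8−(-10))) = ½·(112 − 18 + 198) = 146.
[APC] = ½·((-7)·(-18/5−6) + (-24/5)·(6−8) + 11·(8−(-18/5))) = ½·(336/5 + 48/5 + 638/5) = 511/5, so the ratio is (511/5)/146 = 7/10.

7/10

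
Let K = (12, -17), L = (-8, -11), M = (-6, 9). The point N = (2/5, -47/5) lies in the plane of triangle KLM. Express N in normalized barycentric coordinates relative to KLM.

Signed area of the reference triangle: [KLM] = ½·(12·(-11−9) + (-8)·(9−(-17)) + (-6)·(-17−(-11))) = ½·(-240 − 208 + 36) = -206.
[NLM] = ½·((2/5)·(-11−9) + (-8)·(9−(-47/5)) + (-6)·(-47/5−(-11))) = ½·(-8 − 736/5 − 48/5) = -412/5, so the K-coordinate is (-412/5)/(-206) = 2/5.
[KNM] = ½·(12·(-47/5−9) + (2/5)·(9−(-17)) + (-6)·(-17−(-47/5))) = ½·(-1104/5 + 52/5 + 228/5) = -412/5, so the L-coordinate is 2/5.
[KLN] = ½·(12·(-11−(-47/5)) + (-8)·(-47/5−(-17)) + (2/5)·(-17−(-11))) = ½·(-96/5 − 304/5 − 12/5) = -206/5, so the M-coordinate is 1/5.
Check: 2/5 + 2/5 + 1/5 = 1.

(2/5, 2/5, 1/5)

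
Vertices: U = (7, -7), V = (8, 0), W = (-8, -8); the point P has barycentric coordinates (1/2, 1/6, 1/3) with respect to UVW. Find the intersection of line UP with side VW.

Line UP meets VW where the U-coordinate vanishes; zeroing P's U-weight and renormalizing leaves V, W-weights 1/6 : 1/3 → (1/3, 2/3).
So Q = (1/3)·V + (2/3)·W = (-8/3, -16/3).

(-8/3, -16/3)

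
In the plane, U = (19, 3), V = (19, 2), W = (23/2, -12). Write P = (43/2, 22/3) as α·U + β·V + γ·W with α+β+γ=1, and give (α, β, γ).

Signed area of the reference triangle: [UVW] = ½·(19·(2−(-12)) + 19·(-12−3) + (23/2)·(3−2)) = ½·(266 − 285 + 23/2) = -15/4.
[PVW] = ½·((43/2)·(2−(-12)) + 19·(-12−(22/3)) + (23/2)·(22/3−2)) = ½·(301 − 1102/3 + 184/3) = -5/2, so the U-coordinate is (-5/2)/(-15/4) = 2/3.
[UPW] = ½·(19·(22/3−(-12)) + (43/2)·(-12−3) + (23/2)·(3−(22/3))) = ½·(1102/3 − 645/2 − 299/6) = -5/2, so the V-coordinate is 2/3.
[UVP] = ½·(19·(2−(22/3)) + 19·(22/3−3) + (43/2)·(3−2)) = ½·(-304/3 + 247/3 + 43/2) = 5/4, so the W-coordinate is -1/3.
Check: 2/3 + 2/3 − 1/3 = 1.

(2/3, 2/3, -1/3)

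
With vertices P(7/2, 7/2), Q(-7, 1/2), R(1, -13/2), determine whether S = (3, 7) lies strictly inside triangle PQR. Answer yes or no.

Barycentric coordinates of S: (244/195, 11/78, -51/130).
The three coordinates are positive, positive, negative; a point is interior exactly when all three are positive.

no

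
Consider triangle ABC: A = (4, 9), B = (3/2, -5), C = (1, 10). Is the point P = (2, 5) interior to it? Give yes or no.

Barycentric coordinates of P: (25/89, 28/89, 36/89).
The three coordinates are positive, positive, positive; a point is interior exactly when all three are positive.

yes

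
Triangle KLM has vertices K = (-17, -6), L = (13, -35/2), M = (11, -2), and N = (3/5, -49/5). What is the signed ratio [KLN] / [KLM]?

1/5

[KLM] = ½·((-17)·(-35/2−(-2)) + 13·(-2−(-6)) + 11·(-6−(-35/2))) = ½·(527/2 + 52 + 253/2) = 221.
[KLN] = ½·((-17)·(-35/2−(-49/5)) + 13·(-49/5−(-6)) + (3/5)·(-6−(-35/2))) = ½·(1309/10 − 247/5 + 69/10) = 221/5, so the ratio is (221/5)/221 = 1/5.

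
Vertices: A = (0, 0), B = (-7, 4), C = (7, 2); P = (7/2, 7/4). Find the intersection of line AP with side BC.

(14/3, 7/3)

Barycentric coordinates of P with respect to ABC: (1/4, 1/8, 5/8).
On side BC the A-coordinate is zero; dropping P's A-weight 1/4 and renormalizing the remaining 1/8 : 5/8 gives weights 1/6, 5/6 on B, C.
Q = (1/6)·(-7, 4) + (5/6)·(7, 2) = (14/3, 7/3).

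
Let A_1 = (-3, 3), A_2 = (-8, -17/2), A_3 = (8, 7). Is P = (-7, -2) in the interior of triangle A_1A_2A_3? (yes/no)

Barycentric coordinates of P: (59/71, 26/71, -14/71).
The three coordinates are positive, positive, negative; a point is interior exactly when all three are positive.

no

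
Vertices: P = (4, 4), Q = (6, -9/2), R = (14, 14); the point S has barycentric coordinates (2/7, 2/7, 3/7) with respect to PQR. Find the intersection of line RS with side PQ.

Line RS meets PQ where the R-coordinate vanishes; zeroing S's R-weight and renormalizing leaves P, Q-weights 2/7 : 2/7 → (1/2, 1/2).
So T = (1/2)·P + (1/2)·Q = (5, -1/4).

(5, -1/4)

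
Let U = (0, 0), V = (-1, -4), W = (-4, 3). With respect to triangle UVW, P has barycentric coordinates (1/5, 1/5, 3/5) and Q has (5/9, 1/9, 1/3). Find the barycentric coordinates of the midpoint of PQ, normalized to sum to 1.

(17/45, 7/45, 7/15)

Since both coordinate triples sum to 1, the midpoint's barycentrics are the componentwise average.
(1/5+5/9)/2 = 17/45; similarly 7/45 and 7/15.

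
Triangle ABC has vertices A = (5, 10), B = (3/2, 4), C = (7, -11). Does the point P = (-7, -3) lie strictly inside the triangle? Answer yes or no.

no

Barycentric coordinates of P: (-332/171, 556/171, -53/171).
The three coordinates are negative, positive, negative; a point is interior exactly when all three are positive.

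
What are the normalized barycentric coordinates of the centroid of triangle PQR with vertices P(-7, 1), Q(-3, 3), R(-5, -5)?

(1/3, 1/3, 1/3)

The centroid is the average of the vertices, so each weight is 1/3.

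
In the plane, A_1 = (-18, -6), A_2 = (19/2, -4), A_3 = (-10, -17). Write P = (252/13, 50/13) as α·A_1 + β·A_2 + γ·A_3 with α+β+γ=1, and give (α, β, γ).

(1/13, 20/13, -8/13)

Signed area of the reference triangle: [A_1A_2A_3] = ½·((-18)·(-4−(-17)) + (19/2)·(-17−(-6)) + (-10)·(-6−(-4))) = ½·(-234 − 209/2 + 20) = -637/4.
[PA_2A_3] = ½·((252/13)·(-4−(-17)) + (19/2)·(-17−(50/13)) + (-10)·(50/13−(-4))) = ½·(252 − 5149/26 − 1020/13) = -49/4, so the A_1-coordinate is (-49/4)/(-637/4) = 1/13.
[A_1PA_3] = ½·((-18)·(50/13−(-17)) + (252/13)·(-17−(-6)) + (-10)·(-6−(50/13))) = ½·(-4878/13 − 2772/13 + 1280/13) = -245, so the A_2-coordinate is 20/13.
[A_1A_2P] = ½·((-18)·(-4−(50/13)) + (19/2)·(50/13−(-6)) + (252/13)·(-6−(-4))) = ½·(1836/13 + 1216/13 − 504/13) = 98, so the A_3-coordinate is -8/13.
Check: 1/13 + 20/13 − 8/13 = 1.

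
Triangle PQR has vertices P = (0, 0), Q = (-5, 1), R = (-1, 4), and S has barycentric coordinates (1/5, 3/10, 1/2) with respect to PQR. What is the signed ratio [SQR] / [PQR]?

The signed ratio [SQR]/[PQR] equals the barycentric coordinate of S at vertex P, which is 1/5.

1/5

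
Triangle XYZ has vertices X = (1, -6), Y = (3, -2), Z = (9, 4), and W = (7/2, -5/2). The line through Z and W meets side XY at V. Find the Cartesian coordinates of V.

(5/3, -14/3)

Barycentric coordinates of W with respect to XYZ: (1/2, 1/4, 1/4).
On side XY the Z-coordinate is zero; dropping W's Z-weight 1/4 and renormalizing the remaining 1/2 : 1/4 gives weights 2/3, 1/3 on X, Y.
V = (2/3)·(1, -6) + (1/3)·(3, -2) = (5/3, -14/3).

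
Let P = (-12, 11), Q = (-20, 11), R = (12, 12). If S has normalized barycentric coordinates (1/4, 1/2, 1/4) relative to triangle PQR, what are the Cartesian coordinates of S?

S = (1/4)·P + (1/2)·Q + (1/4)·R.
x-coordinate: (1/4)·(-12) + (1/2)·(-20) + (1/4)·12 = -10.
y-coordinate: (1/4)·11 + (1/2)·11 + (1/4)·12 = 45/4.

(-10, 45/4)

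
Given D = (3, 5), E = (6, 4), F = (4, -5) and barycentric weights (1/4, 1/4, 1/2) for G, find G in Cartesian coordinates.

G = (1/4)·D + (1/4)·E + (1/2)·F.
x-coordinate: (1/4)·3 + (1/4)·6 + (1/2)·4 = 17/4.
y-coordinate: (1/4)·5 + (1/4)·4 + (1/2)·(-5) = -1/4.

(17/4, -1/4)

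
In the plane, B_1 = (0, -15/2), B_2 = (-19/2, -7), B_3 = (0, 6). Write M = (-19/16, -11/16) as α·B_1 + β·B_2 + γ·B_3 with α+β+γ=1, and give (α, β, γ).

(3/8, 1/8, 1/2)

Signed area of the reference triangle: [B_1B_2B_3] = ½·(0·(-7−6) + (-19/2)·(6−(-15/2)) + 0·(-15/2−(-7))) = ½·(0 − 513/4 + 0) = -513/8.
[MB_2B_3] = ½·((-19/16)·(-7−6) + (-19/2)·(6−(-11/16)) + 0·(-11/16−(-7))) = ½·(247/16 − 2033/32 + 0) = -1539/64, so the B_1-coordinate is (-1539/64)/(-513/8) = 3/8.
[B_1MB_3] = ½·(0·(-11/16−6) + (-19/16)·(6−(-15/2)) + 0·(-15/2−(-11/16))) = ½·(0 − 513/32 + 0) = -513/64, so the B_2-coordinate is 1/8.
[B_1B_2M] = ½·(0·(-7−(-11/16)) + (-19/2)·(-11/16−(-15/2)) + (-19/16)·(-15/2−(-7))) = ½·(0 − 2071/32 + 19/32) = -513/16, so the B_3-coordinate is 1/2.
Check: 3/8 + 1/8 + 1/2 = 1.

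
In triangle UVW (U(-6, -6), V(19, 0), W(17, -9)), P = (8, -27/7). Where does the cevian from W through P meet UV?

(13/2, -3)

Barycentric coordinates of P with respect to UVW: (3/7, 3/7, 1/7).
On side UV the W-coordinate is zero; dropping P's W-weight 1/7 and renormalizing the remaining 3/7 : 3/7 gives weights 1/2, 1/2 on U, V.
Q = (1/2)·(-6, -6) + (1/2)·(19, 0) = (13/2, -3).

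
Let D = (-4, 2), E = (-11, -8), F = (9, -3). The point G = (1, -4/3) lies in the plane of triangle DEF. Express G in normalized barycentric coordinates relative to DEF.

Signed area of the reference triangle: [DEF] = ½·((-4)·(-8−(-3)) + (-11)·(-3−2) + 9·(2−(-8))) = ½·(20 + 55 + 90) = 165/2.
[GEF] = ½·(1·(-8−(-3)) + (-11)·(-3−(-4/3)) + 9·(-4/3−(-8))) = ½·(-5 + 55/3 + 60) = 110/3, so the D-coordinate is (110/3)/(165/2) = 4/9.
[DGF] = ½·((-4)·(-4/3−(-3)) + 1·(-3−2) + 9·(2−(-4/3))) = ½·(-20/3 − 5 + 30) = 55/6, so the E-coordinate is 1/9.
[DEG] = ½·((-4)·(-8−(-4/3)) + (-11)·(-4/3−2) + 1·(2−(-8))) = ½·(80/3 + 110/3 + 10) = 110/3, so the F-coordinate is 4/9.
Check: 4/9 + 1/9 + 4/9 = 1.

(4/9, 1/9, 4/9)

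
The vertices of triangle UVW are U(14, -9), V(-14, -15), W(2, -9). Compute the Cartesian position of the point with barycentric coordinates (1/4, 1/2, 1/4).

P = (1/4)·U + (1/2)·V + (1/4)·W.
x-coordinate: (1/4)·14 + (1/2)·(-14) + (1/4)·2 = -3.
y-coordinate: (1/4)·(-9) + (1/2)·(-15) + (1/4)·(-9) = -12.

(-3, -12)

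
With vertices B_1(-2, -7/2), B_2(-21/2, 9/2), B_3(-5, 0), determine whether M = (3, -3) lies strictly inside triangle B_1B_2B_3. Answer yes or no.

Barycentric coordinates of M: (-78/23, -76/23, 177/23).
The three coordinates are negative, negative, positive; a point is interior exactly when all three are positive.

no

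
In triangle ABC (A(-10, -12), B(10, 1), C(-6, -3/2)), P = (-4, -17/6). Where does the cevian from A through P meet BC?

(-14/5, -1)

Barycentric coordinates of P with respect to ABC: (1/6, 1/6, 2/3).
On side BC the A-coordinate is zero; dropping P's A-weight 1/6 and renormalizing the remaining 1/6 : 2/3 gives weights 1/5, 4/5 on B, C.
Q = (1/5)·(10, 1) + (4/5)·(-6, -3/2) = (-14/5, -1).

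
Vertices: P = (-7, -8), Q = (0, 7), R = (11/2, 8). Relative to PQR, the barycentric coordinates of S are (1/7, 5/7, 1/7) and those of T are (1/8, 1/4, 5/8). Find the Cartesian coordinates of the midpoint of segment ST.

(263/224, 43/8)

Barycentric coordinates of the midpoint are the average: (15/112, 27/56, 43/112).
Converting: (15/112)·P + (27/56)·Q + (43/112)·R = (263/224, 43/8).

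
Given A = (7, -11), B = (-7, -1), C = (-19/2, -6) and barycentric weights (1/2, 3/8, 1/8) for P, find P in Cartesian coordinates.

P = (1/2)·A + (3/8)·B + (1/8)·C.
x-coordinate: (1/2)·7 + (3/8)·(-7) + (1/8)·(-19/2) = -5/16.
y-coordinate: (1/2)·(-11) + (3/8)·(-1) + (1/8)·(-6) = -53/8.

(-5/16, -53/8)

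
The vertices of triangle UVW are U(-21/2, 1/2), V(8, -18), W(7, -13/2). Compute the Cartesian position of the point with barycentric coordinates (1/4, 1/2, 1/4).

P = (1/4)·U + (1/2)·V + (1/4)·W.
x-coordinate: (1/4)·(-21/2) + (1/2)·8 + (1/4)·7 = 25/8.
y-coordinate: (1/4)·(1/2) + (1/2)·(-18) + (1/4)·(-13/2) = -21/2.

(25/8, -21/2)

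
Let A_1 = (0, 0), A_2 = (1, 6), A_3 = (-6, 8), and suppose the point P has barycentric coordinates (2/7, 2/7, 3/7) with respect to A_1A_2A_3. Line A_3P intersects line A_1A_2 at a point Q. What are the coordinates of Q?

Line A_3P meets A_1A_2 where the A_3-coordinate vanishes; zeroing P's A_3-weight and renormalizing leaves A_1, A_2-weights 2/7 : 2/7 → (1/2, 1/2).
So Q = (1/2)·A_1 + (1/2)·A_2 = (1/2, 3).

(1/2, 3)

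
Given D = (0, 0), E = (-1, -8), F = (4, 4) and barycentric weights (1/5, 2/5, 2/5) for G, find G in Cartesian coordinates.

G = (1/5)·D + (2/5)·E + (2/5)·F.
x-coordinate: (1/5)·0 + (2/5)·(-1) + (2/5)·4 = 6/5.
y-coordinate: (1/5)·0 + (2/5)·(-8) + (2/5)·4 = -8/5.

(6/5, -8/5)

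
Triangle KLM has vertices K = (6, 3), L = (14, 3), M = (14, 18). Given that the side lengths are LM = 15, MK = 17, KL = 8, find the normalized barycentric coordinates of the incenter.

(3/8, 17/40, 1/5)

The incenter has barycentric coordinates proportional to the opposite side lengths: (15 : 17 : 8).
Normalizing by 15+17+8 = 40 gives (3/8, 17/40, 1/5).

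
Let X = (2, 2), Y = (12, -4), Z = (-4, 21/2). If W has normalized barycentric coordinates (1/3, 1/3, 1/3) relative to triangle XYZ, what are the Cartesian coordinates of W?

(10/3, 17/6)

W = (1/3)·X + (1/3)·Y + (1/3)·Z.
x-coordinate: (1/3)·2 + (1/3)·12 + (1/3)·(-4) = 10/3.
y-coordinate: (1/3)·2 + (1/3)·(-4) + (1/3)·(21/2) = 17/6.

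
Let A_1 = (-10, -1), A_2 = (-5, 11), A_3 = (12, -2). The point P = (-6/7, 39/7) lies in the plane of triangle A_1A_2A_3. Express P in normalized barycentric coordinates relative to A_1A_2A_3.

(1/7, 4/7, 2/7)

Signed area of the reference triangle: [A_1A_2A_3] = ½·((-10)·(11−(-2)) + (-5)·(-2−(-1)) + 12·(-1−11)) = ½·(-130 + 5 − 144) = -269/2.
[PA_2A_3] = ½·((-6/7)·(11−(-2)) + (-5)·(-2−(39/7)) + 12·(39/7−11)) = ½·(-78/7 + 265/7 − 456/7) = -269/14, so the A_1-coordinate is (-269/14)/(-269/2) = 1/7.
[A_1PA_3] = ½·((-10)·(39/7−(-2)) + (-6/7)·(-2−(-1)) + 12·(-1−(39/7))) = ½·(-530/7 + 6/7 − 552/7) = -538/7, so the A_2-coordinate is 4/7.
[A_1A_2P] = ½·((-10)·(11−(39/7)) + (-5)·(39/7−(-1)) + (-6/7)·(-1−11)) = ½·(-380/7 − 230/7 + 72/7) = -269/7, so the A_3-coordinate is 2/7.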